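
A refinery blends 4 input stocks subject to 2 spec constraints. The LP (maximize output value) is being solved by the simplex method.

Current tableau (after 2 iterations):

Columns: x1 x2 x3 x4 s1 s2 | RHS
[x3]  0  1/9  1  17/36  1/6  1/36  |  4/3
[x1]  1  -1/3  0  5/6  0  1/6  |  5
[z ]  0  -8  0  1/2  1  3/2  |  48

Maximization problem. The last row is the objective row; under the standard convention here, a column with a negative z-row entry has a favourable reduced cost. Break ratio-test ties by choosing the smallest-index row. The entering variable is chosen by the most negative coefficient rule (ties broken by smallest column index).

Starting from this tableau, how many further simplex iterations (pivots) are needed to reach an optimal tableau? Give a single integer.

pivot: x2 in, x3 out → z = 144
No improving column remains; optimal.

1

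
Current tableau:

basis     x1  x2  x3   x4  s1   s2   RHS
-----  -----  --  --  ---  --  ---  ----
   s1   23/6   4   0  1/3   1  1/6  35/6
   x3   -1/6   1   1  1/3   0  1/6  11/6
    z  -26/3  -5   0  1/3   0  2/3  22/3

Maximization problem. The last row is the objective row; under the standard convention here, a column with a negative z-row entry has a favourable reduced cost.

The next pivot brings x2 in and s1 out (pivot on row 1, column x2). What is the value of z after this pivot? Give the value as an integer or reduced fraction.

Minimum ratio for x2: (35/6)/4 = 35/24.
z changes by −(z-row coeff of x2)·ratio = −(-5)·(35/24) = 175/24.
New z = 22/3 + (175/24) = 117/8.

117/8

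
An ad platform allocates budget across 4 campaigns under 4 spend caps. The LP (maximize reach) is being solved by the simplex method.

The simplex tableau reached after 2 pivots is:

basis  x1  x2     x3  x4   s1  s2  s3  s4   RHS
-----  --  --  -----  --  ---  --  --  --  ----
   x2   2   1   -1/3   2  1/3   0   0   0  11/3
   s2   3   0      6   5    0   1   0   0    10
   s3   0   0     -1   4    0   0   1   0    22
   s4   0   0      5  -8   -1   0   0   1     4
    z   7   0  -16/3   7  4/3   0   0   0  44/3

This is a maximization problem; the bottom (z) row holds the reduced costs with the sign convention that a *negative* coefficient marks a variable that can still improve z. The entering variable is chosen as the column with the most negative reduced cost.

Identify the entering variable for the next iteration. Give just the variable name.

Objective-row coefficients: x1: 7, x2: 0, x3: -16/3, x4: 7, s1: 4/3, s2: 0, s3: 0, s4: 0.
The most negative is -16/3 in column x3, so x3 enters.

x3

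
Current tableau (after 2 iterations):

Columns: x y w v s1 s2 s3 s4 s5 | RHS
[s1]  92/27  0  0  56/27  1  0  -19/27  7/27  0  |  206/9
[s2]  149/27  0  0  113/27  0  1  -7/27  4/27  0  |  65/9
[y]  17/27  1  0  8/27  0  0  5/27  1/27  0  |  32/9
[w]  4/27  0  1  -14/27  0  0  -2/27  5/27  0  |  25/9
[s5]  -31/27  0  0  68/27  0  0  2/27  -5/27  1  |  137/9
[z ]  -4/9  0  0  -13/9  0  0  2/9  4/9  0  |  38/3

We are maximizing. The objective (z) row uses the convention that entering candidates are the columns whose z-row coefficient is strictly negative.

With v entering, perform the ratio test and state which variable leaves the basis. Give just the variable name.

Ratios: row 1 (s1): (206/9)/(56/27) = 309/28; row 2 (s2): (65/9)/(113/27) = 195/113; row 3 (y): (32/9)/(8/27) = 12; row 4 (w): entry -14/27 ≤ 0, skip; row 5 (s5): (137/9)/(68/27) = 411/68.
Minimum ratio 195/113 is in the s2 row, so s2 leaves.

s2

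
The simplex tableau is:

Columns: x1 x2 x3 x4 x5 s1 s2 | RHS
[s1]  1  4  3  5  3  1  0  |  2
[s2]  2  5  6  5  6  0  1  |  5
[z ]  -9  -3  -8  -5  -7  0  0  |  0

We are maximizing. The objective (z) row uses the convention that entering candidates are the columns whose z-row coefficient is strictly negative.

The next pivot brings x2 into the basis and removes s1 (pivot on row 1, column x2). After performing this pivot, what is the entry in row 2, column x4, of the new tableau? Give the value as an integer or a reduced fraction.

-5/4

Pivot element is row 1, column x2: 4.
Normalize row 1: new (row 1, x4) = 5/4 = 5/4.
row 2 ← row 2 − 5·(new row 1): 5 − 5·(5/4) = -5/4.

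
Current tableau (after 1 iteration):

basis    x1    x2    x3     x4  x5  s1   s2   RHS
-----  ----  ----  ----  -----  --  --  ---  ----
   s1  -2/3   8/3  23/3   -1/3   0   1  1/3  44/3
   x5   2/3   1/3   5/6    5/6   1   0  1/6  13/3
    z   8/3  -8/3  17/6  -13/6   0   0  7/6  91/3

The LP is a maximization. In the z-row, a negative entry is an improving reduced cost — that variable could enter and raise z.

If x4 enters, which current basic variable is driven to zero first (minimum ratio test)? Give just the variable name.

Ratios: row 1 (s1): entry -1/3 ≤ 0, skip; row 2 (x5): (13/3)/(5/6) = 26/5.
Minimum ratio 26/5 is in the x5 row, so x5 leaves.

x5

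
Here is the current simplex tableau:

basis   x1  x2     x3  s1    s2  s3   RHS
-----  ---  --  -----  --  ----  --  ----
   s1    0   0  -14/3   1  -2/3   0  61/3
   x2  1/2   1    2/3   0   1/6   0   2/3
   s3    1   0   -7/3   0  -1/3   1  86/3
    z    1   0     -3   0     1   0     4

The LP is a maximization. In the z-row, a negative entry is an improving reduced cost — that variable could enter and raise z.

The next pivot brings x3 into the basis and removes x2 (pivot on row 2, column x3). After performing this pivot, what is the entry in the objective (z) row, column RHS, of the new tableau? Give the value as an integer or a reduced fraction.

7

Pivot element is row 2, column x3: 2/3.
Normalize row 2: new (row 2, RHS) = (2/3)/(2/3) = 1.
z-row ← z-row − (-3)·(new row 2): 4 − (-3)·1 = 7.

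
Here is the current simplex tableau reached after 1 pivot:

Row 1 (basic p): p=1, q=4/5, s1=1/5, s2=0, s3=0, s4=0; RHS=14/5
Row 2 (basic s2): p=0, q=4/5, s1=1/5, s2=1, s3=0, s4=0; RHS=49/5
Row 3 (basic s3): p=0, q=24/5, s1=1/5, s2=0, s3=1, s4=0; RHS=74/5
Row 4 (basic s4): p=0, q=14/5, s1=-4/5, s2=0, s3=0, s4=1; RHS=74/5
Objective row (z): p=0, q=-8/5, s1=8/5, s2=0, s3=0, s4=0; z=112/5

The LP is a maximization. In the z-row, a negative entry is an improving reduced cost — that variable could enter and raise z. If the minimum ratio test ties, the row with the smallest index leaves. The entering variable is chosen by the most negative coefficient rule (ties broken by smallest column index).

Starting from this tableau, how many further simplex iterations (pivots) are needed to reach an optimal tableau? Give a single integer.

pivot: q in, s3 out → z = 82/3
No improving column remains; optimal.

1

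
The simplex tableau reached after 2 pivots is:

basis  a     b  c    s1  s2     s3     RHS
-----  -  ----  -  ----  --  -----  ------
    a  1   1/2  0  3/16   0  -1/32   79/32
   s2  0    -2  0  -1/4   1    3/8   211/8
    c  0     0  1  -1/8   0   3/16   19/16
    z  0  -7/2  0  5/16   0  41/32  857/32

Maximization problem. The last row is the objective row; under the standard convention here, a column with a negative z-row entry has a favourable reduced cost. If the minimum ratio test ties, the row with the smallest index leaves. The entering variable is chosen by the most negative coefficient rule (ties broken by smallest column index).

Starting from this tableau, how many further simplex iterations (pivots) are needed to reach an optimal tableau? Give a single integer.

pivot: b in, a out → z = 705/16
No improving column remains; optimal.

1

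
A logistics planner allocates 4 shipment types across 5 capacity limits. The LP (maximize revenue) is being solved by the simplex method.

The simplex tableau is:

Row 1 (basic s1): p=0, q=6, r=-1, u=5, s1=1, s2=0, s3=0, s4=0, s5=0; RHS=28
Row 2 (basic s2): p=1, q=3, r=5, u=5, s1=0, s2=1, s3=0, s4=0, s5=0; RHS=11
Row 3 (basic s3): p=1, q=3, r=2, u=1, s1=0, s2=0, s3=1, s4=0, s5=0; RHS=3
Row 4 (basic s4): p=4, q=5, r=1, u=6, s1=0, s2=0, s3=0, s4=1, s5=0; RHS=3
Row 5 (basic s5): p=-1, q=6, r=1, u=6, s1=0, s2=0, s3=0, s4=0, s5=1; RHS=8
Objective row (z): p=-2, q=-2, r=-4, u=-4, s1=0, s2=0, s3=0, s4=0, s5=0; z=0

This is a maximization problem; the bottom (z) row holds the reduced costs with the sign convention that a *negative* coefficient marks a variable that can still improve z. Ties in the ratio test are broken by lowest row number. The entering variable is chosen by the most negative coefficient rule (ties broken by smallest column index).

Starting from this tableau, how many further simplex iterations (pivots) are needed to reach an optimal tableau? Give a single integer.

pivot: r in, s3 out → z = 6
pivot: u in, s4 out → z = 72/11
No improving column remains; optimal.

2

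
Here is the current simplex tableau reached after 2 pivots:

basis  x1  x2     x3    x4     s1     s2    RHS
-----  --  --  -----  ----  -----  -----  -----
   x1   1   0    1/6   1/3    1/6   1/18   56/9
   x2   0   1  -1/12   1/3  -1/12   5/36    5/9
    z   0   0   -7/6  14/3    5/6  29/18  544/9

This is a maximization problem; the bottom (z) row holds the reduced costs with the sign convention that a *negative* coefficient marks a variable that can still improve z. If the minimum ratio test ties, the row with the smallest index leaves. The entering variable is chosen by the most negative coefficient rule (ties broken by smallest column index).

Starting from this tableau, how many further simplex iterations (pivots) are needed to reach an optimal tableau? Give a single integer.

pivot: x3 in, x1 out → z = 104
No improving column remains; optimal.

1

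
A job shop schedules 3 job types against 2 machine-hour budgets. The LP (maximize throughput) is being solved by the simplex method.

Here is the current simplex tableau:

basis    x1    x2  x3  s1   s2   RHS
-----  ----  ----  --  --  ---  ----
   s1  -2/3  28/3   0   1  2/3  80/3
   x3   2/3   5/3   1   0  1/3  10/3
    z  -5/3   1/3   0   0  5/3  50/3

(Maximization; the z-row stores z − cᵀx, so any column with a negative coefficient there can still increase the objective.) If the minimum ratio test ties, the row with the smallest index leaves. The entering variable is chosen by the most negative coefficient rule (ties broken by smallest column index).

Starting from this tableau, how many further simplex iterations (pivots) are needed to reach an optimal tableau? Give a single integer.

1

pivot: x1 in, x3 out → z = 25
No improving column remains; optimal.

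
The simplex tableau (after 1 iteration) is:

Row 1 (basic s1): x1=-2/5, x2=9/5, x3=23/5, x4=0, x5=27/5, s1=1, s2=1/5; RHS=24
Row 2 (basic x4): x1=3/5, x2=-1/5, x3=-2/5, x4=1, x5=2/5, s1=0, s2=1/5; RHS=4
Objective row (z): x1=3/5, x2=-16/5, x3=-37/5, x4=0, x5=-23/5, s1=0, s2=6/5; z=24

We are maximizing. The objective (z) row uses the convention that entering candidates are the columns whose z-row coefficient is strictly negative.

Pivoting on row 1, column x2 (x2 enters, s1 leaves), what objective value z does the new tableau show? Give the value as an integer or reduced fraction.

200/3

Minimum ratio for x2: 24/(9/5) = 40/3.
z changes by −(z-row coeff of x2)·ratio = −(-16/5)·(40/3) = 128/3.
New z = 24 + (128/3) = 200/3.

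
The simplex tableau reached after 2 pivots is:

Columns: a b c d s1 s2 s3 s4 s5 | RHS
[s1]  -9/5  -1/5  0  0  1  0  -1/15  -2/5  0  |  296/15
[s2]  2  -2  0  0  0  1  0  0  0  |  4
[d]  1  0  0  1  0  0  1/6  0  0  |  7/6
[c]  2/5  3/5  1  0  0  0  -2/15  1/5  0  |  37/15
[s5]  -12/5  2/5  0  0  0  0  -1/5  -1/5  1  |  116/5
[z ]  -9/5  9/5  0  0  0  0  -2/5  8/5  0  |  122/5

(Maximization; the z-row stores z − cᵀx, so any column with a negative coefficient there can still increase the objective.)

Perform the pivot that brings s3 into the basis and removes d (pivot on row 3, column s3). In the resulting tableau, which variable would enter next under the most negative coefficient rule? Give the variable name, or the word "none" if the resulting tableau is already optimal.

none

Pivot element 1/6. New z-row = old z-row − (-2/5)·(row 3/(1/6)).
Updated z-row coefficients: a: 3/5, b: 9/5, c: 0, d: 12/5, s1: 0, s2: 0, s3: 0, s4: 8/5, s5: 0.
No coefficient is strictly negative; the tableau after this pivot is optimal.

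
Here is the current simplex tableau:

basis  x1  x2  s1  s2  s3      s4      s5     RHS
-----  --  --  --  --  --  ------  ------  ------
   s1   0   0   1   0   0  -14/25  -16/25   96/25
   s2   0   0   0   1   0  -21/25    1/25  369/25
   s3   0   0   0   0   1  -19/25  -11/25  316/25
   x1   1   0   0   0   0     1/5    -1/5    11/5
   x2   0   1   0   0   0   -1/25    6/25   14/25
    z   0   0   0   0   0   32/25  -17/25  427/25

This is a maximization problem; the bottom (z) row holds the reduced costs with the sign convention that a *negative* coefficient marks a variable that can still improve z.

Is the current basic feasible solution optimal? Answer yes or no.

no

Column s5 has objective-row coefficient -17/25, which is negative; an improving pivot exists, so not yet optimal.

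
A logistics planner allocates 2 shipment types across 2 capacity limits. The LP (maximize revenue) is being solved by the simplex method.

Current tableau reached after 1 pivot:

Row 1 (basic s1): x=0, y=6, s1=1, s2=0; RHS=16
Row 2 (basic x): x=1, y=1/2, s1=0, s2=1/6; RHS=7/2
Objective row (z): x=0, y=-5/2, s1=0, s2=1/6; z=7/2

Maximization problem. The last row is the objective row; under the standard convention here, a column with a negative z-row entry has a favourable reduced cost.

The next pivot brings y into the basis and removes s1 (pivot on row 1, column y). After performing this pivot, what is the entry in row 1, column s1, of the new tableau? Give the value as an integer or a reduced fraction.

1/6

Pivot element is row 1, column y: 6.
Normalize row 1: new (row 1, s1) = 1/6 = 1/6.
Row 1 is the pivot row, so the entry is 1/6.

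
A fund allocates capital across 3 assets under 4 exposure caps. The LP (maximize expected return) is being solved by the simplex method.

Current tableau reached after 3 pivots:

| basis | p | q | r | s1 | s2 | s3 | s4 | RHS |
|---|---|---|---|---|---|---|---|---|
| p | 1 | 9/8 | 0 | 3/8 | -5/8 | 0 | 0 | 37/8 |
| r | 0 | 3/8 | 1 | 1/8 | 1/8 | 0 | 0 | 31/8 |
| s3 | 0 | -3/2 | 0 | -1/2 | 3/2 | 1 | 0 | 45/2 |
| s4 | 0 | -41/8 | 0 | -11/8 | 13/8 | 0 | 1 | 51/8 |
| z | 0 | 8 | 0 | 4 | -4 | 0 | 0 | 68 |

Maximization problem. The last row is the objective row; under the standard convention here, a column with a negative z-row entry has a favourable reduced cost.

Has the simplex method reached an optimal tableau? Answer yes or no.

Column s2 has objective-row coefficient -4, which is negative; an improving pivot exists, so not yet optimal.

no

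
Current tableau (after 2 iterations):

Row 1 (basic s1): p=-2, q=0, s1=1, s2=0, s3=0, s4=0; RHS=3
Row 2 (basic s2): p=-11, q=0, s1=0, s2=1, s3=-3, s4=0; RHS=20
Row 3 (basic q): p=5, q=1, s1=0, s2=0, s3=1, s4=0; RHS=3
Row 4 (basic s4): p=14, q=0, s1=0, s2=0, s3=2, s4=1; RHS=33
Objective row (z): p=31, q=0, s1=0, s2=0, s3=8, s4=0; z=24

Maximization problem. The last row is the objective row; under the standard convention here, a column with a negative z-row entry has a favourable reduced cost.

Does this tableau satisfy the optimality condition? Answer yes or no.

No objective-row coefficient is strictly negative, so no entering variable exists; the tableau is optimal.

yes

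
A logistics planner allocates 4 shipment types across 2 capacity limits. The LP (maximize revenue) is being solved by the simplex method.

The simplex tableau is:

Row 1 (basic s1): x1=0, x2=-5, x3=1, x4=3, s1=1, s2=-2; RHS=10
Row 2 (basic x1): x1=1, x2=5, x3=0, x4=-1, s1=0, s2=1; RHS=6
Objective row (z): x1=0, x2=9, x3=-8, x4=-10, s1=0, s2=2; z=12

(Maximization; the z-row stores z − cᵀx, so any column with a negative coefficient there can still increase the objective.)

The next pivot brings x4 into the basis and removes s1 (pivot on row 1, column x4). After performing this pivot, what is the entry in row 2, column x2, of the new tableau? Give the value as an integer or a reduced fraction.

10/3

Pivot element is row 1, column x4: 3.
Normalize row 1: new (row 1, x2) = (-5)/3 = -5/3.
row 2 ← row 2 − (-1)·(new row 1): 5 − (-1)·(-5/3) = 10/3.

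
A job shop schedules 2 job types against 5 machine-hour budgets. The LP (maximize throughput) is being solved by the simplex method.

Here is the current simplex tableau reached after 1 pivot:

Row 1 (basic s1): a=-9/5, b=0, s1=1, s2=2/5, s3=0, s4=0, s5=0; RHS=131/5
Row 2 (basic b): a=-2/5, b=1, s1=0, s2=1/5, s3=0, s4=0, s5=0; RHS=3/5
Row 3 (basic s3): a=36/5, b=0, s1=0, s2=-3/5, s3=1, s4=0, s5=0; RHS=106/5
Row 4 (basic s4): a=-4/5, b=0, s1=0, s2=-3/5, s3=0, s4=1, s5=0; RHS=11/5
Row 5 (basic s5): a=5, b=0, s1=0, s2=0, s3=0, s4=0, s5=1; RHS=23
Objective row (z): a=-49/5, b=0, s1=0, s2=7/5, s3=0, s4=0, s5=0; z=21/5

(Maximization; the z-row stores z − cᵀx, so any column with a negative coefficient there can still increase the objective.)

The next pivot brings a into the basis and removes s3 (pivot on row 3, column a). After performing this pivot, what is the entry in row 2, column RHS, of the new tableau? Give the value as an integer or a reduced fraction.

Pivot element is row 3, column a: 36/5.
Normalize row 3: new (row 3, RHS) = (106/5)/(36/5) = 53/18.
row 2 ← row 2 − (-2/5)·(new row 3): 3/5 − (-2/5)·(53/18) = 16/9.

16/9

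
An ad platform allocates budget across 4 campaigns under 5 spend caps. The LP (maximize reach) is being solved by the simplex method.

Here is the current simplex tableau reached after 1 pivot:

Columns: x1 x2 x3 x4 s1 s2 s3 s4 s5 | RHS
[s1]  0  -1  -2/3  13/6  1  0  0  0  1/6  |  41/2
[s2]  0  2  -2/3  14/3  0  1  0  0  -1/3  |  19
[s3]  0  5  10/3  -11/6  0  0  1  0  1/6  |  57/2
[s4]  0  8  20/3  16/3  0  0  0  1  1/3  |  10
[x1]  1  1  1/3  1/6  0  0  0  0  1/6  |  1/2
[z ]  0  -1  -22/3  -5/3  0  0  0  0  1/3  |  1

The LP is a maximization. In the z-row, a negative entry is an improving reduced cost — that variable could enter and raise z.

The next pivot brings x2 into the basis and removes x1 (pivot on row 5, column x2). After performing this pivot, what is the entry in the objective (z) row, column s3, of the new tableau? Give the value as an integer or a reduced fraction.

0

Pivot element is row 5, column x2: 1.
Normalize row 5: new (row 5, s3) = 0/1 = 0.
z-row ← z-row − (-1)·(new row 5): 0 − (-1)·0 = 0.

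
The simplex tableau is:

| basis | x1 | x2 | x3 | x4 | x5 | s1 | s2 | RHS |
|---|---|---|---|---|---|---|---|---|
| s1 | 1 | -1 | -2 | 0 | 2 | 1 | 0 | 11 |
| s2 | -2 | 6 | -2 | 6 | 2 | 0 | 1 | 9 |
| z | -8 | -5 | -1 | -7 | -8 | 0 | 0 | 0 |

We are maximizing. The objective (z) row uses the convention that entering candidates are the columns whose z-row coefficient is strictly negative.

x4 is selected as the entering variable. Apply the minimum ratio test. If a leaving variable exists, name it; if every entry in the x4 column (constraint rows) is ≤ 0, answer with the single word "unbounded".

Ratios: row 1 (s1): entry 0 ≤ 0, skip; row 2 (s2): 9/6 = 3/2.
Minimum ratio is in the s2 row, so s2 leaves.

s2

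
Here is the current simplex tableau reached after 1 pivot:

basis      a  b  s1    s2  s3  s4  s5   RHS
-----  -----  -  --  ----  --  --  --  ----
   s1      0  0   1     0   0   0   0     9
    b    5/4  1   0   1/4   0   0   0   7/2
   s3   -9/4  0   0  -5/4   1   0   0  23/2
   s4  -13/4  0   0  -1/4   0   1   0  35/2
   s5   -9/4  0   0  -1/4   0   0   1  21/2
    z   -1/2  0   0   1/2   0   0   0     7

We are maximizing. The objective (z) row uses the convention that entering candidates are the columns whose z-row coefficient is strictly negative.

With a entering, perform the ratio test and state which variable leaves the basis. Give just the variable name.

Ratios: row 1 (s1): entry 0 ≤ 0, skip; row 2 (b): (7/2)/(5/4) = 14/5; row 3 (s3): entry -9/4 ≤ 0, skip; row 4 (s4): entry -13/4 ≤ 0, skip; row 5 (s5): entry -9/4 ≤ 0, skip.
Minimum ratio 14/5 is in the b row, so b leaves.

b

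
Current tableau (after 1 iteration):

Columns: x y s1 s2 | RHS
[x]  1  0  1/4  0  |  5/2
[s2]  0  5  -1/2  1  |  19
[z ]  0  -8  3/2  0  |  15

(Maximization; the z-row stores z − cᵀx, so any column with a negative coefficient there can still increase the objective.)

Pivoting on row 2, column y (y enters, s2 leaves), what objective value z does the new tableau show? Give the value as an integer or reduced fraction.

Minimum ratio for y: 19/5 = 19/5.
z changes by −(z-row coeff of y)·ratio = −(-8)·(19/5) = 152/5.
New z = 15 + (152/5) = 227/5.

227/5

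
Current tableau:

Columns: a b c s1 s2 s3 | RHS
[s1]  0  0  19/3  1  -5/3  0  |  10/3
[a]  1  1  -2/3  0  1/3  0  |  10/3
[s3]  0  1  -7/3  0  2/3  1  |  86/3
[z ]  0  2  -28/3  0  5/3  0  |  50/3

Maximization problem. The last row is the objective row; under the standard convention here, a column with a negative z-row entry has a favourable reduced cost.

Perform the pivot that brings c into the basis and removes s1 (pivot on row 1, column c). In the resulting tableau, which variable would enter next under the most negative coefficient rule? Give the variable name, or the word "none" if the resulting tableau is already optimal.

Pivot element 19/3. New z-row = old z-row − (-28/3)·(row 1/(19/3)).
Updated z-row coefficients: a: 0, b: 2, c: 0, s1: 28/19, s2: -15/19, s3: 0.
The most negative is -15/19 in column s2, so s2 would enter next.

s2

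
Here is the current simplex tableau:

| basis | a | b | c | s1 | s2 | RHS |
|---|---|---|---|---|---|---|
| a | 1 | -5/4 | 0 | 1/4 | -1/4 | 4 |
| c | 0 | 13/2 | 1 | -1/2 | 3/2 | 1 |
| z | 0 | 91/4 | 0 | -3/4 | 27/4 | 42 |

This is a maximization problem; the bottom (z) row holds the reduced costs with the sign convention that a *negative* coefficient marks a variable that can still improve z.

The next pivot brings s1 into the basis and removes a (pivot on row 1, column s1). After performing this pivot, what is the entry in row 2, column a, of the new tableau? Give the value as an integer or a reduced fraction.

Pivot element is row 1, column s1: 1/4.
Normalize row 1: new (row 1, a) = 1/(1/4) = 4.
row 2 ← row 2 − (-1/2)·(new row 1): 0 − (-1/2)·4 = 2.

2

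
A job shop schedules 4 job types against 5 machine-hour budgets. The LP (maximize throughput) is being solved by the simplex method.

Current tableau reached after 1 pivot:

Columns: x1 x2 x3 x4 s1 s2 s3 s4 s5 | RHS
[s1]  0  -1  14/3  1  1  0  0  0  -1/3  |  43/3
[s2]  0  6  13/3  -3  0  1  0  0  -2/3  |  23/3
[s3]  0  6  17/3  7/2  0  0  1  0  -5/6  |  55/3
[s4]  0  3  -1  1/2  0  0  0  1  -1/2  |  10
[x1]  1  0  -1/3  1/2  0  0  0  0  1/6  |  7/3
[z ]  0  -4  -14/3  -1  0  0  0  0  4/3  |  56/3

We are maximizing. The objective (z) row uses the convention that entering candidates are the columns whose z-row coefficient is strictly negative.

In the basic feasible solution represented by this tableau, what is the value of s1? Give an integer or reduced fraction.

s1 is basic (row 1); its value is the RHS of that row: 43/3.

43/3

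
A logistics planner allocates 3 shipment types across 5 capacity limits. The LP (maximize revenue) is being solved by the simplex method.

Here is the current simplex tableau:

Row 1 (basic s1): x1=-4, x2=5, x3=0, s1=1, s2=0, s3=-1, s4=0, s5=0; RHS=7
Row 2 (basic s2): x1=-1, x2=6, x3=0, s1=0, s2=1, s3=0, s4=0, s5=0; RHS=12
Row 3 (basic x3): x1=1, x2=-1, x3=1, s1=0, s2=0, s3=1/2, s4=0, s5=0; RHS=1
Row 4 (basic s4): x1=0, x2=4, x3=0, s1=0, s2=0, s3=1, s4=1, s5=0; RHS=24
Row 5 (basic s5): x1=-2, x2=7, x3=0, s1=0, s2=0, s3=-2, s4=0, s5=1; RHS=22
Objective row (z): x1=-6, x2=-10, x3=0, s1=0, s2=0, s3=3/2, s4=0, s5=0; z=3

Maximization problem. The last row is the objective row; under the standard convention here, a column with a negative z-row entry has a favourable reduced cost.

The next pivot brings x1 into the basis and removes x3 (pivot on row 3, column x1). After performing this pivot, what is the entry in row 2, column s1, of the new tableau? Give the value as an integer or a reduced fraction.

Pivot element is row 3, column x1: 1.
Normalize row 3: new (row 3, s1) = 0/1 = 0.
row 2 ← row 2 − (-1)·(new row 3): 0 − (-1)·0 = 0.

0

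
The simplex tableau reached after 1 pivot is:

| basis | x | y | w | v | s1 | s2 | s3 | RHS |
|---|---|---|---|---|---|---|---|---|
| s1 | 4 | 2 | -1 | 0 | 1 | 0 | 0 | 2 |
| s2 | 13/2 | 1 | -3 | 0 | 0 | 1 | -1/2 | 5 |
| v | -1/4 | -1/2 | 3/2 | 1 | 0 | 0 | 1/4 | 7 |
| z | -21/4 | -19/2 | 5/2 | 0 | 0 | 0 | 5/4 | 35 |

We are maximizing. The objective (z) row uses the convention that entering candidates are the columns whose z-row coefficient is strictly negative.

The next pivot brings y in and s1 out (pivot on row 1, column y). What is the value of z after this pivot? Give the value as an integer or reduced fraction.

Minimum ratio for y: 2/2 = 1.
z changes by −(z-row coeff of y)·ratio = −(-19/2)·1 = 19/2.
New z = 35 + (19/2) = 89/2.

89/2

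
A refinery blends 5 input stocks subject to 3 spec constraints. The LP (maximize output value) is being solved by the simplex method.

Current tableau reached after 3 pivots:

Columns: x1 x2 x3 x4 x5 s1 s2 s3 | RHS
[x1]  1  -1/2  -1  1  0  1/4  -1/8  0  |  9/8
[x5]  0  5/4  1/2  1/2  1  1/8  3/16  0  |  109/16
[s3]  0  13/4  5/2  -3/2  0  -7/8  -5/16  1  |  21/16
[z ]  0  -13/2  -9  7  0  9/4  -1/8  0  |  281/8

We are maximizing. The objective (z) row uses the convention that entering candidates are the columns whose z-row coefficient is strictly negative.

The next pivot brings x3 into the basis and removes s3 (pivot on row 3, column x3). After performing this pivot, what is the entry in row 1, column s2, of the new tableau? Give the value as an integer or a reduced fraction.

Pivot element is row 3, column x3: 5/2.
Normalize row 3: new (row 3, s2) = (-5/16)/(5/2) = -1/8.
row 1 ← row 1 − (-1)·(new row 3): -1/8 − (-1)·(-1/8) = -1/4.

-1/4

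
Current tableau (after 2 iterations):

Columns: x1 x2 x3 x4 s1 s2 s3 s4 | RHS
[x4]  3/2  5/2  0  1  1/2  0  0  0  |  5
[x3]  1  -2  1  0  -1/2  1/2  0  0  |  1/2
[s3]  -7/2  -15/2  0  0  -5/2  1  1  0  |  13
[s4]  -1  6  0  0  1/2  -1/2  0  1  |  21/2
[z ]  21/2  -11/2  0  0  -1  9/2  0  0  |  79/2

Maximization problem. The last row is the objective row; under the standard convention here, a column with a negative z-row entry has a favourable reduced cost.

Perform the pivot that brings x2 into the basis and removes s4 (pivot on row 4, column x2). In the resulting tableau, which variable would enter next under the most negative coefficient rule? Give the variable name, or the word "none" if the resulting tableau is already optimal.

s1

Pivot element 6. New z-row = old z-row − (-11/2)·(row 4/6).
Updated z-row coefficients: x1: 115/12, x2: 0, x3: 0, x4: 0, s1: -13/24, s2: 97/24, s3: 0, s4: 11/12.
The most negative is -13/24 in column s1, so s1 would enter next.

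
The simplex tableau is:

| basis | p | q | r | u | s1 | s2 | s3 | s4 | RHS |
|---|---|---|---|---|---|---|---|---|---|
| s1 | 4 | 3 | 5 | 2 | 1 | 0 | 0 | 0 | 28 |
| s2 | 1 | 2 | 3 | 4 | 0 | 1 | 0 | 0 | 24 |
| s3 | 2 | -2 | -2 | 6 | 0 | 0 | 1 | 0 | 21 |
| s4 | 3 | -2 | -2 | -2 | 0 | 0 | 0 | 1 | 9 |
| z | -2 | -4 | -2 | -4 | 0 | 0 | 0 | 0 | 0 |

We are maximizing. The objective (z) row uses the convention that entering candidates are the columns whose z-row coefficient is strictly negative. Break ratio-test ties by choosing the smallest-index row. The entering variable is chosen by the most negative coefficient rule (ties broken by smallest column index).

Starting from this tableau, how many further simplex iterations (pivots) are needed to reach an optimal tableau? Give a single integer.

2

pivot: q in, s1 out → z = 112/3
pivot: u in, s2 out → z = 40
No improving column remains; optimal.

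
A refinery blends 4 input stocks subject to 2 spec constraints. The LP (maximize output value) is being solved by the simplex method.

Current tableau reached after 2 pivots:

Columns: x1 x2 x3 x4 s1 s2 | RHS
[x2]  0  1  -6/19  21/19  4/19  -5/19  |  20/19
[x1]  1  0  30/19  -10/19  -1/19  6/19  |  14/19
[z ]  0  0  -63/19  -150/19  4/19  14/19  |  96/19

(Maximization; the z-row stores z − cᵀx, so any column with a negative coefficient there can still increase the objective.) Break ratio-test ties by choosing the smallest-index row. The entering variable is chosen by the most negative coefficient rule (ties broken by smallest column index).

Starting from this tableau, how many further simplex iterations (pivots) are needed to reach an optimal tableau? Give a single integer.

3

pivot: x4 in, x2 out → z = 88/7
pivot: x3 in, x1 out → z = 87/5
pivot: s2 in, x3 out → z = 20
No improving column remains; optimal.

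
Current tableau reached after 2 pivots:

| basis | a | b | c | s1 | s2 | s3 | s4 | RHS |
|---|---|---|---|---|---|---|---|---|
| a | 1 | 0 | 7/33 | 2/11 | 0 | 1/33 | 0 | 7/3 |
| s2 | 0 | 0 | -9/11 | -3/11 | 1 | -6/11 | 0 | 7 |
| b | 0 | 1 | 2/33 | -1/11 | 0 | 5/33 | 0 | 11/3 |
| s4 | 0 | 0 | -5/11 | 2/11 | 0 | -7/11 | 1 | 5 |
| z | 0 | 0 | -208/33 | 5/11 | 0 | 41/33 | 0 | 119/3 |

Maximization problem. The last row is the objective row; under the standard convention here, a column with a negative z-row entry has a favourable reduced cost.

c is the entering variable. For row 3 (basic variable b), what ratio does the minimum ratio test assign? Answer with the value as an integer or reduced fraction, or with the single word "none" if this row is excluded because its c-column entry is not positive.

121/2

Ratio = RHS / (c entry) = (11/3) / (2/33) = 121/2.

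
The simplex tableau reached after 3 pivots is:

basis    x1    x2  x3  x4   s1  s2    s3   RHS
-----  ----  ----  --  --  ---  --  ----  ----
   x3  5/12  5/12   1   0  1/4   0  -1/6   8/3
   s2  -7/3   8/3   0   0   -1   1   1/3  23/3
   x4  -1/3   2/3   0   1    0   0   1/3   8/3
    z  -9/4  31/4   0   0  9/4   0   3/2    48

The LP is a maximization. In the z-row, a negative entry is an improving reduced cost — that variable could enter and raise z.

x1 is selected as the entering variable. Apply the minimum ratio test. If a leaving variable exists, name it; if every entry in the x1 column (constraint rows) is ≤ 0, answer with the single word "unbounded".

Ratios: row 1 (x3): (8/3)/(5/12) = 32/5; row 2 (s2): entry -7/3 ≤ 0, skip; row 3 (x4): entry -1/3 ≤ 0, skip.
Minimum ratio is in the x3 row, so x3 leaves.

x3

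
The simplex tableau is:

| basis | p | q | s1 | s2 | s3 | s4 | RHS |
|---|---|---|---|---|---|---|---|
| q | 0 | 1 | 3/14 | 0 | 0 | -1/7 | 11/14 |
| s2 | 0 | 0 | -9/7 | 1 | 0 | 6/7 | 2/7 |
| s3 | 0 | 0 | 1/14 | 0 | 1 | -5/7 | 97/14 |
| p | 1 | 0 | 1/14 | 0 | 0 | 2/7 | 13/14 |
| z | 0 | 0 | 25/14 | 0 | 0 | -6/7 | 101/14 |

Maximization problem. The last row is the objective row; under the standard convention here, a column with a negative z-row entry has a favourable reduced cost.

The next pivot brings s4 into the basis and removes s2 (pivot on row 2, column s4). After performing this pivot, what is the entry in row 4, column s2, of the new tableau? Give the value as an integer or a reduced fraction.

-1/3

Pivot element is row 2, column s4: 6/7.
Normalize row 2: new (row 2, s2) = 1/(6/7) = 7/6.
row 4 ← row 4 − (2/7)·(new row 2): 0 − (2/7)·(7/6) = -1/3.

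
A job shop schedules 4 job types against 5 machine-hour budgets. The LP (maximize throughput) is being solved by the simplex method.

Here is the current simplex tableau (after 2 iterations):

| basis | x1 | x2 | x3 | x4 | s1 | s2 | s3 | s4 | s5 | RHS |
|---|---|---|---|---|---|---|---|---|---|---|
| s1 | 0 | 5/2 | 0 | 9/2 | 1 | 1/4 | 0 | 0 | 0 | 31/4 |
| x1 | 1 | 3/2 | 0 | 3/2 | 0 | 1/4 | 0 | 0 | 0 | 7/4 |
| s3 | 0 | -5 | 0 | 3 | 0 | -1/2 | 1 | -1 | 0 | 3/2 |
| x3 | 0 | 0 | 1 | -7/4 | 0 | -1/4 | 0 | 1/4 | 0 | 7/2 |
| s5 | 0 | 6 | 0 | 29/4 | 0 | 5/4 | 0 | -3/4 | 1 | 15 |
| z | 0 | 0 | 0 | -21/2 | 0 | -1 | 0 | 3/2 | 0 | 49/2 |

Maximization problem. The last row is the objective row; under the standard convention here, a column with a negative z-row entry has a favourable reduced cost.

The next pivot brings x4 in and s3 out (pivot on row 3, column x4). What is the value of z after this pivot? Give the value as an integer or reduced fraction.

Minimum ratio for x4: (3/2)/3 = 1/2.
z changes by −(z-row coeff of x4)·ratio = −(-21/2)·(1/2) = 21/4.
New z = 49/2 + (21/4) = 119/4.

119/4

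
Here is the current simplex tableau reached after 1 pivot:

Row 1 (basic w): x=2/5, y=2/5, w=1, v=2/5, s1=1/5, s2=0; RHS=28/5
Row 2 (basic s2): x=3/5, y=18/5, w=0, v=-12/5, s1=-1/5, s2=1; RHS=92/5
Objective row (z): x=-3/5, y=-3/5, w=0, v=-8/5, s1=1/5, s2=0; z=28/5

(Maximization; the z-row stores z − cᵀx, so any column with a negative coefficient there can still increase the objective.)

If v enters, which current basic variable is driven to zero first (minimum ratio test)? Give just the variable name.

Ratios: row 1 (w): (28/5)/(2/5) = 14; row 2 (s2): entry -12/5 ≤ 0, skip.
Minimum ratio 14 is in the w row, so w leaves.

w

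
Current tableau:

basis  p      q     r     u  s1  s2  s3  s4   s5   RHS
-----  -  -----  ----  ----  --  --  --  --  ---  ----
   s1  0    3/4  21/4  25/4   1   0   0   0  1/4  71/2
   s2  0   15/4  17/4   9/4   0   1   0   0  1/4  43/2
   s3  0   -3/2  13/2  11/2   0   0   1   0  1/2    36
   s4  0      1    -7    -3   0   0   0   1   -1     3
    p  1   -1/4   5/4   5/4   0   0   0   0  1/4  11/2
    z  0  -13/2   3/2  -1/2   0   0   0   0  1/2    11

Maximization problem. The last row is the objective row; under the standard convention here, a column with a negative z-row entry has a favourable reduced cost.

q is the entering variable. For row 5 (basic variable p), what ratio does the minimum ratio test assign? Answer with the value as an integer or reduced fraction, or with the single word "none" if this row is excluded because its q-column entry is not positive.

The q entry in row 5 is -1/4 ≤ 0, so this row gives no ratio.

none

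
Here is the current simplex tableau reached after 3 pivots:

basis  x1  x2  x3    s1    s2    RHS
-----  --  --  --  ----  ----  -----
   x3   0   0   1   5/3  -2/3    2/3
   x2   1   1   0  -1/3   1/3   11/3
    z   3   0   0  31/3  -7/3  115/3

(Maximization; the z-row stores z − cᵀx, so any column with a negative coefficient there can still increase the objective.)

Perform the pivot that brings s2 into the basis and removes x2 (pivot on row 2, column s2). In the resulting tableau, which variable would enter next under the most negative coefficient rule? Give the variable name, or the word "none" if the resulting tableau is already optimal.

none

Pivot element 1/3. New z-row = old z-row − (-7/3)·(row 2/(1/3)).
Updated z-row coefficients: x1: 10, x2: 7, x3: 0, s1: 8, s2: 0.
No coefficient is strictly negative; the tableau after this pivot is optimal.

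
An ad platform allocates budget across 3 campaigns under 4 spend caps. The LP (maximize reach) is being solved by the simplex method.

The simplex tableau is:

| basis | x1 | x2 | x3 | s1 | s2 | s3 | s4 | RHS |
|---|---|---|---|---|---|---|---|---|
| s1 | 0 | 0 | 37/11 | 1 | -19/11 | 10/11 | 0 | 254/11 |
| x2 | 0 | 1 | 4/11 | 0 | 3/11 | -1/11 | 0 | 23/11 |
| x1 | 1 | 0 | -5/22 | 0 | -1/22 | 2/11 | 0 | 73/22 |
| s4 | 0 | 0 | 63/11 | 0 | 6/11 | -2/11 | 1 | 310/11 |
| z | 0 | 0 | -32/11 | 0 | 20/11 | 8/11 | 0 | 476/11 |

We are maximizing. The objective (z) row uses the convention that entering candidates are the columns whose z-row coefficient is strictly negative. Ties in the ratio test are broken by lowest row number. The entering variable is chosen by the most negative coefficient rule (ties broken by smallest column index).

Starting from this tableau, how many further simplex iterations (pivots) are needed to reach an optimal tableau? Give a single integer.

pivot: x3 in, s4 out → z = 3628/63
No improving column remains; optimal.

1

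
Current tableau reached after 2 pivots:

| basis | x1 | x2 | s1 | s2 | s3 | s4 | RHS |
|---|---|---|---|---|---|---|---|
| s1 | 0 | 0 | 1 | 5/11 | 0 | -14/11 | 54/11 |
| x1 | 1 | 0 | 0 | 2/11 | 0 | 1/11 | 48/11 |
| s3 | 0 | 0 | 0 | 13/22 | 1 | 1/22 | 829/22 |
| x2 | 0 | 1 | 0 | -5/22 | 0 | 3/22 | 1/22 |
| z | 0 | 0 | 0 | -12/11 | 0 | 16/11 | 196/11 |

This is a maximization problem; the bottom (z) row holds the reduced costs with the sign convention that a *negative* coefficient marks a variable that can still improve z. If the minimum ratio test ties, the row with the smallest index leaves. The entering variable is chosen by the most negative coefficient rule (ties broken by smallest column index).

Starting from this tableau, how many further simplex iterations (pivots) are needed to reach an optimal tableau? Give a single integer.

2

pivot: s2 in, s1 out → z = 148/5
pivot: s4 in, x1 out → z = 36
No improving column remains; optimal.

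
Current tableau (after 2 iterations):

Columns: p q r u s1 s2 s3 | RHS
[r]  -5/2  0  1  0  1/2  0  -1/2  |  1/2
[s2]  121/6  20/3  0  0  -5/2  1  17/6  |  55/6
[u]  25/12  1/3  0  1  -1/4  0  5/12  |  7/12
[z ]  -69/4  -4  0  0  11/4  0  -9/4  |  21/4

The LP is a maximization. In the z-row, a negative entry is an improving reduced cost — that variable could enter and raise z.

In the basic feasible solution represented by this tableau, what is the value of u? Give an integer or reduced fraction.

u is basic (row 3); its value is the RHS of that row: 7/12.

7/12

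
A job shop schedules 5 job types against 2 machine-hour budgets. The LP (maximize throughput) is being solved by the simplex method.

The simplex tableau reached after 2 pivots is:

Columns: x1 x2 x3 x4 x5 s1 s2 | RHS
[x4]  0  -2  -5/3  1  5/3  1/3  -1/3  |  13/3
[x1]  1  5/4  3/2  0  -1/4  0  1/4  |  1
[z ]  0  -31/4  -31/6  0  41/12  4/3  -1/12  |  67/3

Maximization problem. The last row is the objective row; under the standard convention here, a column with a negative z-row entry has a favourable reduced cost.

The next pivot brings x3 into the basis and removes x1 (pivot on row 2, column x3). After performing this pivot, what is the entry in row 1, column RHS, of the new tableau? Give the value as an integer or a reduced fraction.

Pivot element is row 2, column x3: 3/2.
Normalize row 2: new (row 2, RHS) = 1/(3/2) = 2/3.
row 1 ← row 1 − (-5/3)·(new row 2): 13/3 − (-5/3)·(2/3) = 49/9.

49/9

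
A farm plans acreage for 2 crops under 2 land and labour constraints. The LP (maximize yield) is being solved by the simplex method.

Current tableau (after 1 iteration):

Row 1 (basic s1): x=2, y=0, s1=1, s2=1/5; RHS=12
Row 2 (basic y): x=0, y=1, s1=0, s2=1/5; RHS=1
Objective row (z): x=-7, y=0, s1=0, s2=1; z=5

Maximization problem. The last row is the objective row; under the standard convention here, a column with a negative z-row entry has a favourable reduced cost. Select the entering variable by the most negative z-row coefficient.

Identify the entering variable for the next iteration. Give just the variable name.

Objective-row coefficients: x: -7, y: 0, s1: 0, s2: 1.
The most negative is -7 in column x, so x enters.

x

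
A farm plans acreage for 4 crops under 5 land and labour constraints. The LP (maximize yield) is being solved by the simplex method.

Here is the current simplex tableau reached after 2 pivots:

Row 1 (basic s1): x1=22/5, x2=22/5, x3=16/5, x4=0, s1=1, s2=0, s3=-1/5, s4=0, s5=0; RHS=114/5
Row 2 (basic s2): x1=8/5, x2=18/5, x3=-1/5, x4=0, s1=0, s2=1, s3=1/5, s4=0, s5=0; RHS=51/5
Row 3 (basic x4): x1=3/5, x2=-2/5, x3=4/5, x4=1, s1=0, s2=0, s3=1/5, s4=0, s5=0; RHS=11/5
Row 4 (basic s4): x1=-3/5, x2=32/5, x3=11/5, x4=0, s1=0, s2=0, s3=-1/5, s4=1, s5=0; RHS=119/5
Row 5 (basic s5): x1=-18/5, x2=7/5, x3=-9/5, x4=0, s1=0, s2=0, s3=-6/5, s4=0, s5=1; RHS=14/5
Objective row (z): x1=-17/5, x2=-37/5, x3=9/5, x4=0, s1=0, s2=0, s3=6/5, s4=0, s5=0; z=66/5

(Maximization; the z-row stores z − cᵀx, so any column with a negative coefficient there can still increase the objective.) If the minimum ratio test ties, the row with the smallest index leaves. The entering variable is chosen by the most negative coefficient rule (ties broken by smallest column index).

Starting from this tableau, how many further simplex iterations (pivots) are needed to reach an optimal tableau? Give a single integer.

3

pivot: x2 in, s5 out → z = 28
pivot: x1 in, s2 out → z = 2599/76
pivot: s5 in, s1 out → z = 381/11
No improving column remains; optimal.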